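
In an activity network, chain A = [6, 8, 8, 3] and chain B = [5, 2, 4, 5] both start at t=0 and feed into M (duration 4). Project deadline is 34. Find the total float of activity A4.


Forward pass: ES(A4) = sum of predecessors on chain A = 22
EF = ES + duration = 22 + 3 = 25
Backward pass: LF(M) = deadline = 34; LS(M) = 34 - 4 = 30
LF(A4) = LS(M) - sum(successors on chain A) = 30 - 0 = 30
LS = LF - duration = 30 - 3 = 27
Total float = LS - ES = 27 - 22 = 5

5


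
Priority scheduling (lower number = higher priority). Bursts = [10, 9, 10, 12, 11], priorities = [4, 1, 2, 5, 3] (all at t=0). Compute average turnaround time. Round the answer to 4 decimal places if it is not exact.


Sort by priority (ascending = highest first):
Order: [(1, 9), (2, 10), (3, 11), (4, 10), (5, 12)]
Completion times:
  Priority 1, burst=9, C=9
  Priority 2, burst=10, C=19
  Priority 3, burst=11, C=30
  Priority 4, burst=10, C=40
  Priority 5, burst=12, C=52
Average turnaround = 150/5 = 30.0

30.0


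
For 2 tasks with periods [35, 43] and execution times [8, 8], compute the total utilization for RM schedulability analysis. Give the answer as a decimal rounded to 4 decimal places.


Compute individual utilizations (exact fractions):
  Task 1: C/T = 8/35 (approx. 0.2286)
  Task 2: C/T = 8/43 (approx. 0.186)
Total utilization U = 8/35 + 8/43 = 624/1505
Rounded to 4 decimal places: U = 0.4146
RM (Liu & Layland) bound for 2 tasks = 0.828427; compare with U = 624/1505 (approx. 0.414618)
U <= bound, so schedulable by RM sufficient condition.

0.4146


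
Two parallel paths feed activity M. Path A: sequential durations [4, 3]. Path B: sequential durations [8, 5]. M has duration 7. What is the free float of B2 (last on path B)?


ES(B2) = sum of predecessors on chain B = 8
EF(B2) = ES + duration = 8 + 5 = 13
Successor of B2 is M. ES(M) = max(sum(A), sum(B)) = max(7, 13) = 13
Free float = ES(successor) - EF(current) = 13 - 13 = 0

0


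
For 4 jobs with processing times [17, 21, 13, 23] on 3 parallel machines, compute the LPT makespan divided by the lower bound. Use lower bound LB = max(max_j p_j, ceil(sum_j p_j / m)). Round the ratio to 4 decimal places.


LPT order: [23, 21, 17, 13]
Machine loads after assignment: [23, 21, 30]
LPT makespan = 30
Lower bound = max(max_job, ceil(total/3)) = max(23, 25) = 25
Ratio = 30 / 25 = 1.2

1.2


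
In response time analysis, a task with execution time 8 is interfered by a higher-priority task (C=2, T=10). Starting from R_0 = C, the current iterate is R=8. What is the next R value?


R_next = C + ceil(R_prev / T_hp) * C_hp
ceil(8 / 10) = ceil(0.8) = 1
Interference = 1 * 2 = 2
R_next = 8 + 2 = 10

10


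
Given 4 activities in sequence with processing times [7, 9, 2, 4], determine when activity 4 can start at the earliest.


Activity 4 starts after activities 1 through 3 complete.
Predecessor durations: [7, 9, 2]
ES = 7 + 9 + 2 = 18

18


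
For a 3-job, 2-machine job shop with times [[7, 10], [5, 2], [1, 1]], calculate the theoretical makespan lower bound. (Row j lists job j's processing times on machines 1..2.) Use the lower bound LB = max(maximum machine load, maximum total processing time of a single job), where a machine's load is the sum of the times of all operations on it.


Machine loads:
  Machine 1: 7 + 5 + 1 = 13
  Machine 2: 10 + 2 + 1 = 13
Max machine load = 13
Job totals:
  Job 1: 17
  Job 2: 7
  Job 3: 2
Max job total = 17
Lower bound = max(13, 17) = 17

17


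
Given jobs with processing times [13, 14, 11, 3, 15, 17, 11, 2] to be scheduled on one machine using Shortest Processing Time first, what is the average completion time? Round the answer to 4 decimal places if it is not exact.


Sort jobs by processing time (SPT order): [2, 3, 11, 11, 13, 14, 15, 17]
Compute completion times sequentially:
  Job 1: processing = 2, completes at 2
  Job 2: processing = 3, completes at 5
  Job 3: processing = 11, completes at 16
  Job 4: processing = 11, completes at 27
  Job 5: processing = 13, completes at 40
  Job 6: processing = 14, completes at 54
  Job 7: processing = 15, completes at 69
  Job 8: processing = 17, completes at 86
Sum of completion times = 299
Average completion time = 299/8 = 37.375

37.375


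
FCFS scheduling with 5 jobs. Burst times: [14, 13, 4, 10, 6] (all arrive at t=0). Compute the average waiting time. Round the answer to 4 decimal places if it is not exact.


FCFS order (as given): [14, 13, 4, 10, 6]
Waiting times:
  Job 1: wait = 0
  Job 2: wait = 14
  Job 3: wait = 27
  Job 4: wait = 31
  Job 5: wait = 41
Sum of waiting times = 113
Average waiting time = 113/5 = 22.6

22.6


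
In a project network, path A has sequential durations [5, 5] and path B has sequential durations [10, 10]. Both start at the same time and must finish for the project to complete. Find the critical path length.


Path A total = 5 + 5 = 10
Path B total = 10 + 10 = 20
Critical path = longest path = max(10, 20) = 20

20


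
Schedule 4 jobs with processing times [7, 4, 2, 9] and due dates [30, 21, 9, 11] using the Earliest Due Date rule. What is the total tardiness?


Sort by due date (EDD order): [(2, 9), (9, 11), (4, 21), (7, 30)]
Compute completion times and tardiness:
  Job 1: p=2, d=9, C=2, tardiness=max(0,2-9)=0
  Job 2: p=9, d=11, C=11, tardiness=max(0,11-11)=0
  Job 3: p=4, d=21, C=15, tardiness=max(0,15-21)=0
  Job 4: p=7, d=30, C=22, tardiness=max(0,22-30)=0
Total tardiness = 0

0


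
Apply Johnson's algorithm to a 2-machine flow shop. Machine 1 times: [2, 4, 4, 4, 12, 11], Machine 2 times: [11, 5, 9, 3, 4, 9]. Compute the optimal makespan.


Apply Johnson's rule:
  Group 1 (a <= b): [(1, 2, 11), (2, 4, 5), (3, 4, 9)]
  Group 2 (a > b): [(6, 11, 9), (5, 12, 4), (4, 4, 3)]
Optimal job order: [1, 2, 3, 6, 5, 4]
Schedule:
  Job 1: M1 done at 2, M2 done at 13
  Job 2: M1 done at 6, M2 done at 18
  Job 3: M1 done at 10, M2 done at 27
  Job 6: M1 done at 21, M2 done at 36
  Job 5: M1 done at 33, M2 done at 40
  Job 4: M1 done at 37, M2 done at 43
Makespan = 43

43


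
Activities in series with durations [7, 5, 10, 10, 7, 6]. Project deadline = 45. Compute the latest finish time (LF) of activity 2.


LF(activity 2) = deadline - sum of successor durations
Successors: activities 3 through 6 with durations [10, 10, 7, 6]
Sum of successor durations = 33
LF = 45 - 33 = 12

12


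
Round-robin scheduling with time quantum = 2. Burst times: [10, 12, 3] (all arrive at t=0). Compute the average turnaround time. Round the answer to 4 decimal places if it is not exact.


Time quantum = 2
Execution trace:
  J1 runs 2 units, time = 2
  J2 runs 2 units, time = 4
  J3 runs 2 units, time = 6
  J1 runs 2 units, time = 8
  J2 runs 2 units, time = 10
  J3 runs 1 units, time = 11
  J1 runs 2 units, time = 13
  J2 runs 2 units, time = 15
  J1 runs 2 units, time = 17
  J2 runs 2 units, time = 19
  J1 runs 2 units, time = 21
  J2 runs 2 units, time = 23
  J2 runs 2 units, time = 25
Finish times: [21, 25, 11]
Average turnaround = 57/3 = 19.0

19.0


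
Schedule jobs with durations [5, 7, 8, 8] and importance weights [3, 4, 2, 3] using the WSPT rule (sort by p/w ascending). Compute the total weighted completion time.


Compute p/w ratios and sort ascending (WSPT): [(5, 3), (7, 4), (8, 3), (8, 2)]
Compute weighted completion times:
  Job (p=5,w=3): C=5, w*C=3*5=15
  Job (p=7,w=4): C=12, w*C=4*12=48
  Job (p=8,w=3): C=20, w*C=3*20=60
  Job (p=8,w=2): C=28, w*C=2*28=56
Total weighted completion time = 179

179


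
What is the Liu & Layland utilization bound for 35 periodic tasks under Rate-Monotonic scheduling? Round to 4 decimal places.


Compute 2^(1/35) = 1.0200016094
Subtract 1: 1.0200016094 - 1 = 0.0200016094
Multiply by n: 35 * 0.0200016094 = 0.7000563290
Round to 4 dp: 0.7001

0.7001


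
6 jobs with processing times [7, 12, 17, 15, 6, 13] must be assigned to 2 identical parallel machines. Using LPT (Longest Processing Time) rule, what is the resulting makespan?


Sort jobs in decreasing order (LPT): [17, 15, 13, 12, 7, 6]
Assign each job to the least loaded machine:
  Machine 1: jobs [17, 12, 6], load = 35
  Machine 2: jobs [15, 13, 7], load = 35
Makespan = max load = 35

35


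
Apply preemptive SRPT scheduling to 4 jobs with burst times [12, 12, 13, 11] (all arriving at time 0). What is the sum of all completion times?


Since all jobs arrive at t=0, SRPT equals SPT ordering.
SPT order: [11, 12, 12, 13]
Completion times:
  Job 1: p=11, C=11
  Job 2: p=12, C=23
  Job 3: p=12, C=35
  Job 4: p=13, C=48
Total completion time = 11 + 23 + 35 + 48 = 117

117


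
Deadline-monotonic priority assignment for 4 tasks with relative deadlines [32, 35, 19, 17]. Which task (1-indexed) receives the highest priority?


Sort tasks by relative deadline (ascending):
  Task 4: deadline = 17
  Task 3: deadline = 19
  Task 1: deadline = 32
  Task 2: deadline = 35
Priority order (highest first): [4, 3, 1, 2]
Highest priority task = 4

4


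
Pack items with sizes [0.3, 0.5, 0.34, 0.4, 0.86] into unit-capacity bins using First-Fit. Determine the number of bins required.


Place items sequentially using First-Fit:
  Item 0.3 -> new Bin 1
  Item 0.5 -> Bin 1 (now 0.8)
  Item 0.34 -> new Bin 2
  Item 0.4 -> Bin 2 (now 0.74)
  Item 0.86 -> new Bin 3
Total bins used = 3

3


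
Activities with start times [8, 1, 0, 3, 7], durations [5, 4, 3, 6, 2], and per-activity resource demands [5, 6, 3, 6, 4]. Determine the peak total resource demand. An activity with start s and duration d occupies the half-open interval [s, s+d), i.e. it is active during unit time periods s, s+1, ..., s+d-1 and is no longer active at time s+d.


Each activity i is active on [start_i, start_i + duration_i).
Compute total resource usage per time slot:
  t=0: active resources = [3], total = 3
  t=1: active resources = [6, 3], total = 9
  t=2: active resources = [6, 3], total = 9
  t=3: active resources = [6, 6], total = 12
  t=4: active resources = [6, 6], total = 12
  t=5: active resources = [6], total = 6
  t=6: active resources = [6], total = 6
  t=7: active resources = [6, 4], total = 10
  t=8: active resources = [5, 6, 4], total = 15
  t=9: active resources = [5], total = 5
  t=10: active resources = [5], total = 5
  t=11: active resources = [5], total = 5
  t=12: active resources = [5], total = 5
Peak resource demand = 15

15


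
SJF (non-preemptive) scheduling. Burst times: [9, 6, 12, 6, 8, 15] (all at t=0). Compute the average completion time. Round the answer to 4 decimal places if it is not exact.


SJF order (ascending): [6, 6, 8, 9, 12, 15]
Completion times:
  Job 1: burst=6, C=6
  Job 2: burst=6, C=12
  Job 3: burst=8, C=20
  Job 4: burst=9, C=29
  Job 5: burst=12, C=41
  Job 6: burst=15, C=56
Average completion = 164/6 = 27.3333

27.3333


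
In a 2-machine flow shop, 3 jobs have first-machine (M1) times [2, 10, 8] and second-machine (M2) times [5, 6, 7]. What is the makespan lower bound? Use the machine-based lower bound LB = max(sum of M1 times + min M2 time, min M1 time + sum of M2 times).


LB1 = sum(M1 times) + min(M2 times) = 20 + 5 = 25
LB2 = min(M1 times) + sum(M2 times) = 2 + 18 = 20
Lower bound = max(LB1, LB2) = max(25, 20) = 25

25


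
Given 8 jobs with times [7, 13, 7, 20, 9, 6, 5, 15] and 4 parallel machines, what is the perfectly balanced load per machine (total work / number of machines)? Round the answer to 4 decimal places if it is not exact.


Total processing time = 7 + 13 + 7 + 20 + 9 + 6 + 5 + 15 = 82
Number of machines = 4
Ideal balanced load = 82 / 4 = 20.5

20.5


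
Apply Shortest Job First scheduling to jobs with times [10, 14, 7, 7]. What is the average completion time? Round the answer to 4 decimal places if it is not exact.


SJF order (ascending): [7, 7, 10, 14]
Completion times:
  Job 1: burst=7, C=7
  Job 2: burst=7, C=14
  Job 3: burst=10, C=24
  Job 4: burst=14, C=38
Average completion = 83/4 = 20.75

20.75


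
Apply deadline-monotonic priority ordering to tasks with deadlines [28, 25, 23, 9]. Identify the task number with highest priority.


Sort tasks by relative deadline (ascending):
  Task 4: deadline = 9
  Task 3: deadline = 23
  Task 2: deadline = 25
  Task 1: deadline = 28
Priority order (highest first): [4, 3, 2, 1]
Highest priority task = 4

4


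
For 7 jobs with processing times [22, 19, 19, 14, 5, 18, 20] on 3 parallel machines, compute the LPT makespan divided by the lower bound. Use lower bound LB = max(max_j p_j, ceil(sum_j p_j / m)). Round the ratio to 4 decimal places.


LPT order: [22, 20, 19, 19, 18, 14, 5]
Machine loads after assignment: [41, 38, 38]
LPT makespan = 41
Lower bound = max(max_job, ceil(total/3)) = max(22, 39) = 39
Ratio = 41 / 39 = 1.0513

1.0513


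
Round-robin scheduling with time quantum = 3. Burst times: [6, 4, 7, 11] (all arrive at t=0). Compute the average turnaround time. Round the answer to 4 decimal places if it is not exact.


Time quantum = 3
Execution trace:
  J1 runs 3 units, time = 3
  J2 runs 3 units, time = 6
  J3 runs 3 units, time = 9
  J4 runs 3 units, time = 12
  J1 runs 3 units, time = 15
  J2 runs 1 units, time = 16
  J3 runs 3 units, time = 19
  J4 runs 3 units, time = 22
  J3 runs 1 units, time = 23
  J4 runs 3 units, time = 26
  J4 runs 2 units, time = 28
Finish times: [15, 16, 23, 28]
Average turnaround = 82/4 = 20.5

20.5


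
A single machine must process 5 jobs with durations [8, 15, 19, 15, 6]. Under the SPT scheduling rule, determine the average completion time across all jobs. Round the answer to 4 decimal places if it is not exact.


Sort jobs by processing time (SPT order): [6, 8, 15, 15, 19]
Compute completion times sequentially:
  Job 1: processing = 6, completes at 6
  Job 2: processing = 8, completes at 14
  Job 3: processing = 15, completes at 29
  Job 4: processing = 15, completes at 44
  Job 5: processing = 19, completes at 63
Sum of completion times = 156
Average completion time = 156/5 = 31.2

31.2


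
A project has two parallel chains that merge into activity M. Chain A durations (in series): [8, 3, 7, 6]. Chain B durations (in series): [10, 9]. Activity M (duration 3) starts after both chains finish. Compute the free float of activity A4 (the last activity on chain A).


ES(A4) = sum of predecessors on chain A = 18
EF(A4) = ES + duration = 18 + 6 = 24
Successor of A4 is M. ES(M) = max(sum(A), sum(B)) = max(24, 19) = 24
Free float = ES(successor) - EF(current) = 24 - 24 = 0

0


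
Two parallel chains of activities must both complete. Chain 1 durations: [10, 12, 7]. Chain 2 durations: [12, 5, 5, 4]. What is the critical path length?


Path A total = 10 + 12 + 7 = 29
Path B total = 12 + 5 + 5 + 4 = 26
Critical path = longest path = max(29, 26) = 29

29


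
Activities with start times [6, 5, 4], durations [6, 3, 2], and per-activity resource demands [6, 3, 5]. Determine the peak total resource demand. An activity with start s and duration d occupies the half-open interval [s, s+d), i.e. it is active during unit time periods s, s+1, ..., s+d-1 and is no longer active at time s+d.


Each activity i is active on [start_i, start_i + duration_i).
Compute total resource usage per time slot:
  t=0: active resources = [], total = 0
  t=1: active resources = [], total = 0
  t=2: active resources = [], total = 0
  t=3: active resources = [], total = 0
  t=4: active resources = [5], total = 5
  t=5: active resources = [3, 5], total = 8
  t=6: active resources = [6, 3], total = 9
  t=7: active resources = [6, 3], total = 9
  t=8: active resources = [6], total = 6
  t=9: active resources = [6], total = 6
  t=10: active resources = [6], total = 6
  t=11: active resources = [6], total = 6
Peak resource demand = 9

9


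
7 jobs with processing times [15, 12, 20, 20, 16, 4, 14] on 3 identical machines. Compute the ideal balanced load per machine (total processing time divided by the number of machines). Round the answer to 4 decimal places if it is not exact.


Total processing time = 15 + 12 + 20 + 20 + 16 + 4 + 14 = 101
Number of machines = 3
Ideal balanced load = 101 / 3 = 33.6667

33.6667


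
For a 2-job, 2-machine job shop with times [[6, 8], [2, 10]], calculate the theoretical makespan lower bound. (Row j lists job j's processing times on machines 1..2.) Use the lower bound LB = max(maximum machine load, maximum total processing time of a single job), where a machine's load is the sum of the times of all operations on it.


Machine loads:
  Machine 1: 6 + 2 = 8
  Machine 2: 8 + 10 = 18
Max machine load = 18
Job totals:
  Job 1: 14
  Job 2: 12
Max job total = 14
Lower bound = max(18, 14) = 18

18


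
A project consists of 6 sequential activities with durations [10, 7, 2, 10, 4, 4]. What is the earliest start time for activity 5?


Activity 5 starts after activities 1 through 4 complete.
Predecessor durations: [10, 7, 2, 10]
ES = 10 + 7 + 2 + 10 = 29

29


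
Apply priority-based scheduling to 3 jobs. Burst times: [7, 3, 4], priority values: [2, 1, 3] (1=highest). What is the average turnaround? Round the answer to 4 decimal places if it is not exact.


Sort by priority (ascending = highest first):
Order: [(1, 3), (2, 7), (3, 4)]
Completion times:
  Priority 1, burst=3, C=3
  Priority 2, burst=7, C=10
  Priority 3, burst=4, C=14
Average turnaround = 27/3 = 9.0

9.0


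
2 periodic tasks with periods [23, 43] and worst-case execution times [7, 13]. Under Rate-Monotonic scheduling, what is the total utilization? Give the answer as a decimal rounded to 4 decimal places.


Compute individual utilizations (exact fractions):
  Task 1: C/T = 7/23 (approx. 0.3043)
  Task 2: C/T = 13/43 (approx. 0.3023)
Total utilization U = 7/23 + 13/43 = 600/989
Rounded to 4 decimal places: U = 0.6067
RM (Liu & Layland) bound for 2 tasks = 0.828427; compare with U = 600/989 (approx. 0.606673)
U <= bound, so schedulable by RM sufficient condition.

0.6067


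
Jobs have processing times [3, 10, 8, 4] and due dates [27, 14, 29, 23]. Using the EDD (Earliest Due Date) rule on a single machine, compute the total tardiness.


Sort by due date (EDD order): [(10, 14), (4, 23), (3, 27), (8, 29)]
Compute completion times and tardiness:
  Job 1: p=10, d=14, C=10, tardiness=max(0,10-14)=0
  Job 2: p=4, d=23, C=14, tardiness=max(0,14-23)=0
  Job 3: p=3, d=27, C=17, tardiness=max(0,17-27)=0
  Job 4: p=8, d=29, C=25, tardiness=max(0,25-29)=0
Total tardiness = 0

0


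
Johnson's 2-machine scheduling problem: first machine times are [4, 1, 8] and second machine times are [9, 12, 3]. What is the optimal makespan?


Apply Johnson's rule:
  Group 1 (a <= b): [(2, 1, 12), (1, 4, 9)]
  Group 2 (a > b): [(3, 8, 3)]
Optimal job order: [2, 1, 3]
Schedule:
  Job 2: M1 done at 1, M2 done at 13
  Job 1: M1 done at 5, M2 done at 22
  Job 3: M1 done at 13, M2 done at 25
Makespan = 25

25


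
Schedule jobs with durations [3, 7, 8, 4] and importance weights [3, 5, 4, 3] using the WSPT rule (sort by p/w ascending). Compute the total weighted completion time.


Compute p/w ratios and sort ascending (WSPT): [(3, 3), (4, 3), (7, 5), (8, 4)]
Compute weighted completion times:
  Job (p=3,w=3): C=3, w*C=3*3=9
  Job (p=4,w=3): C=7, w*C=3*7=21
  Job (p=7,w=5): C=14, w*C=5*14=70
  Job (p=8,w=4): C=22, w*C=4*22=88
Total weighted completion time = 188

188


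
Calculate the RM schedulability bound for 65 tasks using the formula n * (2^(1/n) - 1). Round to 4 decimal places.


Compute 2^(1/65) = 1.0107208638
Subtract 1: 1.0107208638 - 1 = 0.0107208638
Multiply by n: 65 * 0.0107208638 = 0.6968561470
Round to 4 dp: 0.6969

0.6969


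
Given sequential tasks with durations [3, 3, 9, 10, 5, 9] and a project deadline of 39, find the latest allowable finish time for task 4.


LF(activity 4) = deadline - sum of successor durations
Successors: activities 5 through 6 with durations [5, 9]
Sum of successor durations = 14
LF = 39 - 14 = 25

25


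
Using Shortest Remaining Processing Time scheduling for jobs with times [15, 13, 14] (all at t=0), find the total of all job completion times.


Since all jobs arrive at t=0, SRPT equals SPT ordering.
SPT order: [13, 14, 15]
Completion times:
  Job 1: p=13, C=13
  Job 2: p=14, C=27
  Job 3: p=15, C=42
Total completion time = 13 + 27 + 42 = 82

82


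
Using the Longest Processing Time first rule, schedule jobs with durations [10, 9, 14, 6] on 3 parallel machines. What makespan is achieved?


Sort jobs in decreasing order (LPT): [14, 10, 9, 6]
Assign each job to the least loaded machine:
  Machine 1: jobs [14], load = 14
  Machine 2: jobs [10], load = 10
  Machine 3: jobs [9, 6], load = 15
Makespan = max load = 15

15


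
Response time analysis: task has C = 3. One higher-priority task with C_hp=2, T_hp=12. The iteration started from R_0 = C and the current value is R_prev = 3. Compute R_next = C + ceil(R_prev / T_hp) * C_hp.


R_next = C + ceil(R_prev / T_hp) * C_hp
ceil(3 / 12) = ceil(0.25) = 1
Interference = 1 * 2 = 2
R_next = 3 + 2 = 5

5


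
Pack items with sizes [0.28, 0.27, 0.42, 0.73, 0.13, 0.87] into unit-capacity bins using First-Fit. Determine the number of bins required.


Place items sequentially using First-Fit:
  Item 0.28 -> new Bin 1
  Item 0.27 -> Bin 1 (now 0.55)
  Item 0.42 -> Bin 1 (now 0.97)
  Item 0.73 -> new Bin 2
  Item 0.13 -> Bin 2 (now 0.86)
  Item 0.87 -> new Bin 3
Total bins used = 3

3


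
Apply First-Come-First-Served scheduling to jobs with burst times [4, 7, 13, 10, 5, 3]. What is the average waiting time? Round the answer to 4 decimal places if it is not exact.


FCFS order (as given): [4, 7, 13, 10, 5, 3]
Waiting times:
  Job 1: wait = 0
  Job 2: wait = 4
  Job 3: wait = 11
  Job 4: wait = 24
  Job 5: wait = 34
  Job 6: wait = 39
Sum of waiting times = 112
Average waiting time = 112/6 = 18.6667

18.6667


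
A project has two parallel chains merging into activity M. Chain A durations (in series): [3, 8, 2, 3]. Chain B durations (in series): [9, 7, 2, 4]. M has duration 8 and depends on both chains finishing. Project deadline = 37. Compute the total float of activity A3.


Forward pass: ES(A3) = sum of predecessors on chain A = 11
EF = ES + duration = 11 + 2 = 13
Backward pass: LF(M) = deadline = 37; LS(M) = 37 - 8 = 29
LF(A3) = LS(M) - sum(successors on chain A) = 29 - 3 = 26
LS = LF - duration = 26 - 2 = 24
Total float = LS - ES = 24 - 11 = 13

13


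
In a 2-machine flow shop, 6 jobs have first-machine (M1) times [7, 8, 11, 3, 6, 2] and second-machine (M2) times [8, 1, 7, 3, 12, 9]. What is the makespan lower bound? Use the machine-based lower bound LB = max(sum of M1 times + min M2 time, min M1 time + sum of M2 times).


LB1 = sum(M1 times) + min(M2 times) = 37 + 1 = 38
LB2 = min(M1 times) + sum(M2 times) = 2 + 40 = 42
Lower bound = max(LB1, LB2) = max(38, 42) = 42

42


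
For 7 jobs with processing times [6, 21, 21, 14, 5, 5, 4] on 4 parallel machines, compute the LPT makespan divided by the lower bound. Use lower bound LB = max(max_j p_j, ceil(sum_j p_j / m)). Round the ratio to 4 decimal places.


LPT order: [21, 21, 14, 6, 5, 5, 4]
Machine loads after assignment: [21, 21, 18, 16]
LPT makespan = 21
Lower bound = max(max_job, ceil(total/4)) = max(21, 19) = 21
Ratio = 21 / 21 = 1.0

1.0


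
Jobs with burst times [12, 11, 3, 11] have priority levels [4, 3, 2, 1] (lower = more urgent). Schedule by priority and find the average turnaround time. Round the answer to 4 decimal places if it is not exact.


Sort by priority (ascending = highest first):
Order: [(1, 11), (2, 3), (3, 11), (4, 12)]
Completion times:
  Priority 1, burst=11, C=11
  Priority 2, burst=3, C=14
  Priority 3, burst=11, C=25
  Priority 4, burst=12, C=37
Average turnaround = 87/4 = 21.75

21.75


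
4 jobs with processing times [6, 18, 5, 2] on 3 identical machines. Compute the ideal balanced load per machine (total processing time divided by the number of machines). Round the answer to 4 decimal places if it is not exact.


Total processing time = 6 + 18 + 5 + 2 = 31
Number of machines = 3
Ideal balanced load = 31 / 3 = 10.3333

10.3333


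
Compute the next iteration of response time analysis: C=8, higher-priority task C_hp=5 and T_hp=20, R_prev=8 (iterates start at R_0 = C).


R_next = C + ceil(R_prev / T_hp) * C_hp
ceil(8 / 20) = ceil(0.4) = 1
Interference = 1 * 5 = 5
R_next = 8 + 5 = 13

13


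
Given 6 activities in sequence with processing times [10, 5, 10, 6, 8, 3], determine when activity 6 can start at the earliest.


Activity 6 starts after activities 1 through 5 complete.
Predecessor durations: [10, 5, 10, 6, 8]
ES = 10 + 5 + 10 + 6 + 8 = 39

39


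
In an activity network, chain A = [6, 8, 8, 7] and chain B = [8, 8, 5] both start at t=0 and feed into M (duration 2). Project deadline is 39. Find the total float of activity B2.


Forward pass: ES(B2) = sum of predecessors on chain B = 8
EF = ES + duration = 8 + 8 = 16
Backward pass: LF(M) = deadline = 39; LS(M) = 39 - 2 = 37
LF(B2) = LS(M) - sum(successors on chain B) = 37 - 5 = 32
LS = LF - duration = 32 - 8 = 24
Total float = LS - ES = 24 - 8 = 16

16


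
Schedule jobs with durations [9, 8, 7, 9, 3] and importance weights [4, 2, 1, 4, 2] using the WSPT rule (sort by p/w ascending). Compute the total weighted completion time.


Compute p/w ratios and sort ascending (WSPT): [(3, 2), (9, 4), (9, 4), (8, 2), (7, 1)]
Compute weighted completion times:
  Job (p=3,w=2): C=3, w*C=2*3=6
  Job (p=9,w=4): C=12, w*C=4*12=48
  Job (p=9,w=4): C=21, w*C=4*21=84
  Job (p=8,w=2): C=29, w*C=2*29=58
  Job (p=7,w=1): C=36, w*C=1*36=36
Total weighted completion time = 232

232


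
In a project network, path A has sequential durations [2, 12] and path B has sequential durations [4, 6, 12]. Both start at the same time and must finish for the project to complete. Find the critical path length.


Path A total = 2 + 12 = 14
Path B total = 4 + 6 + 12 = 22
Critical path = longest path = max(14, 22) = 22

22


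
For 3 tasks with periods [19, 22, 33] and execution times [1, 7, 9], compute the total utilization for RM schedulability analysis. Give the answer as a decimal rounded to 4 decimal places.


Compute individual utilizations (exact fractions):
  Task 1: C/T = 1/19 (approx. 0.0526)
  Task 2: C/T = 7/22 (approx. 0.3182)
  Task 3: C/T = 9/33 = 3/11 (approx. 0.2727)
Total utilization U = 1/19 + 7/22 + 3/11 = 269/418
Rounded to 4 decimal places: U = 0.6435
RM (Liu & Layland) bound for 3 tasks = 0.779763; compare with U = 269/418 (approx. 0.643541)
U <= bound, so schedulable by RM sufficient condition.

0.6435


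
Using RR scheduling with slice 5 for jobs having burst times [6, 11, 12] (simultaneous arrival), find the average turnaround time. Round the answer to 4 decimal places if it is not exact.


Time quantum = 5
Execution trace:
  J1 runs 5 units, time = 5
  J2 runs 5 units, time = 10
  J3 runs 5 units, time = 15
  J1 runs 1 units, time = 16
  J2 runs 5 units, time = 21
  J3 runs 5 units, time = 26
  J2 runs 1 units, time = 27
  J3 runs 2 units, time = 29
Finish times: [16, 27, 29]
Average turnaround = 72/3 = 24.0

24.0


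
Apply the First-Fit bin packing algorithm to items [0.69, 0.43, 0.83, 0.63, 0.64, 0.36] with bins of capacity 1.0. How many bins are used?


Place items sequentially using First-Fit:
  Item 0.69 -> new Bin 1
  Item 0.43 -> new Bin 2
  Item 0.83 -> new Bin 3
  Item 0.63 -> new Bin 4
  Item 0.64 -> new Bin 5
  Item 0.36 -> Bin 2 (now 0.79)
Total bins used = 5

5


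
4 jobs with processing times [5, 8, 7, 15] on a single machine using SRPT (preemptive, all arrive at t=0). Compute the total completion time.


Since all jobs arrive at t=0, SRPT equals SPT ordering.
SPT order: [5, 7, 8, 15]
Completion times:
  Job 1: p=5, C=5
  Job 2: p=7, C=12
  Job 3: p=8, C=20
  Job 4: p=15, C=35
Total completion time = 5 + 12 + 20 + 35 = 72

72


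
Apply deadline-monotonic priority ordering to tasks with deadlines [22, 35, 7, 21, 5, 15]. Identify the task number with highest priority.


Sort tasks by relative deadline (ascending):
  Task 5: deadline = 5
  Task 3: deadline = 7
  Task 6: deadline = 15
  Task 4: deadline = 21
  Task 1: deadline = 22
  Task 2: deadline = 35
Priority order (highest first): [5, 3, 6, 4, 1, 2]
Highest priority task = 5

5


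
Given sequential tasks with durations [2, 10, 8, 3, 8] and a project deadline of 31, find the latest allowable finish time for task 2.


LF(activity 2) = deadline - sum of successor durations
Successors: activities 3 through 5 with durations [8, 3, 8]
Sum of successor durations = 19
LF = 31 - 19 = 12

12


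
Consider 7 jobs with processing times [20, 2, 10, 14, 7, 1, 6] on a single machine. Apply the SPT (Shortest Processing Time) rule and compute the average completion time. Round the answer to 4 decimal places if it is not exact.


Sort jobs by processing time (SPT order): [1, 2, 6, 7, 10, 14, 20]
Compute completion times sequentially:
  Job 1: processing = 1, completes at 1
  Job 2: processing = 2, completes at 3
  Job 3: processing = 6, completes at 9
  Job 4: processing = 7, completes at 16
  Job 5: processing = 10, completes at 26
  Job 6: processing = 14, completes at 40
  Job 7: processing = 20, completes at 60
Sum of completion times = 155
Average completion time = 155/7 = 22.1429

22.1429


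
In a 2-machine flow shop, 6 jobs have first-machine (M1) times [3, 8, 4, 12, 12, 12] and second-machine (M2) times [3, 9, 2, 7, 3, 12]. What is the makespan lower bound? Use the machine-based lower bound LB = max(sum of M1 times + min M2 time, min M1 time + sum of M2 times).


LB1 = sum(M1 times) + min(M2 times) = 51 + 2 = 53
LB2 = min(M1 times) + sum(M2 times) = 3 + 36 = 39
Lower bound = max(LB1, LB2) = max(53, 39) = 53

53


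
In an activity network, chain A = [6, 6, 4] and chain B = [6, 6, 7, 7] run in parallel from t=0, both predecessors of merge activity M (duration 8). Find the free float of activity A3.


ES(A3) = sum of predecessors on chain A = 12
EF(A3) = ES + duration = 12 + 4 = 16
Successor of A3 is M. ES(M) = max(sum(A), sum(B)) = max(16, 26) = 26
Free float = ES(successor) - EF(current) = 26 - 16 = 10

10


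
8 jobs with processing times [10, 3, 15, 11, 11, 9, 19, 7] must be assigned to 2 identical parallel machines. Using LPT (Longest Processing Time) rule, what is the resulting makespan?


Sort jobs in decreasing order (LPT): [19, 15, 11, 11, 10, 9, 7, 3]
Assign each job to the least loaded machine:
  Machine 1: jobs [19, 11, 9, 3], load = 42
  Machine 2: jobs [15, 11, 10, 7], load = 43
Makespan = max load = 43

43


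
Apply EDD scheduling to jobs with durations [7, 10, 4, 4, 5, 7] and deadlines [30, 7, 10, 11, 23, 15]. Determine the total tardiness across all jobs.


Sort by due date (EDD order): [(10, 7), (4, 10), (4, 11), (7, 15), (5, 23), (7, 30)]
Compute completion times and tardiness:
  Job 1: p=10, d=7, C=10, tardiness=max(0,10-7)=3
  Job 2: p=4, d=10, C=14, tardiness=max(0,14-10)=4
  Job 3: p=4, d=11, C=18, tardiness=max(0,18-11)=7
  Job 4: p=7, d=15, C=25, tardiness=max(0,25-15)=10
  Job 5: p=5, d=23, C=30, tardiness=max(0,30-23)=7
  Job 6: p=7, d=30, C=37, tardiness=max(0,37-30)=7
Total tardiness = 38

38


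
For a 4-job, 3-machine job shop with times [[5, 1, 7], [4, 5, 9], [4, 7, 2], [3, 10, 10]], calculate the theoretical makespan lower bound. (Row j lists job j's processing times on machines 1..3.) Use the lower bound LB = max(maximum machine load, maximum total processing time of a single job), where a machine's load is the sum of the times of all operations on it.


Machine loads:
  Machine 1: 5 + 4 + 4 + 3 = 16
  Machine 2: 1 + 5 + 7 + 10 = 23
  Machine 3: 7 + 9 + 2 + 10 = 28
Max machine load = 28
Job totals:
  Job 1: 13
  Job 2: 18
  Job 3: 13
  Job 4: 23
Max job total = 23
Lower bound = max(28, 23) = 28

28


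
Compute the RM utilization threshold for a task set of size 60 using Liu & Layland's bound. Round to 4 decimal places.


Compute 2^(1/60) = 1.0116194403
Subtract 1: 1.0116194403 - 1 = 0.0116194403
Multiply by n: 60 * 0.0116194403 = 0.6971664180
Round to 4 dp: 0.6972

0.6972


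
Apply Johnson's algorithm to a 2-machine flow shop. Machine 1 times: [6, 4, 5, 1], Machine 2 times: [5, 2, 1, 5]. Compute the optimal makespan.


Apply Johnson's rule:
  Group 1 (a <= b): [(4, 1, 5)]
  Group 2 (a > b): [(1, 6, 5), (2, 4, 2), (3, 5, 1)]
Optimal job order: [4, 1, 2, 3]
Schedule:
  Job 4: M1 done at 1, M2 done at 6
  Job 1: M1 done at 7, M2 done at 12
  Job 2: M1 done at 11, M2 done at 14
  Job 3: M1 done at 16, M2 done at 17
Makespan = 17

17


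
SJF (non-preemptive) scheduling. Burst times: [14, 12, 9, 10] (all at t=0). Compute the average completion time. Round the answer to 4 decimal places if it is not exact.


SJF order (ascending): [9, 10, 12, 14]
Completion times:
  Job 1: burst=9, C=9
  Job 2: burst=10, C=19
  Job 3: burst=12, C=31
  Job 4: burst=14, C=45
Average completion = 104/4 = 26.0

26.0


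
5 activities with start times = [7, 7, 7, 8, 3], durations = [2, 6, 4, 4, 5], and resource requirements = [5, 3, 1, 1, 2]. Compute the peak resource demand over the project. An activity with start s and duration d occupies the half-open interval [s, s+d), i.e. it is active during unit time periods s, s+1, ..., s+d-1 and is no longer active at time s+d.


Each activity i is active on [start_i, start_i + duration_i).
Compute total resource usage per time slot:
  t=0: active resources = [], total = 0
  t=1: active resources = [], total = 0
  t=2: active resources = [], total = 0
  t=3: active resources = [2], total = 2
  t=4: active resources = [2], total = 2
  t=5: active resources = [2], total = 2
  t=6: active resources = [2], total = 2
  t=7: active resources = [5, 3, 1, 2], total = 11
  t=8: active resources = [5, 3, 1, 1], total = 10
  t=9: active resources = [3, 1, 1], total = 5
  t=10: active resources = [3, 1, 1], total = 5
  t=11: active resources = [3, 1], total = 4
  t=12: active resources = [3], total = 3
Peak resource demand = 11

11


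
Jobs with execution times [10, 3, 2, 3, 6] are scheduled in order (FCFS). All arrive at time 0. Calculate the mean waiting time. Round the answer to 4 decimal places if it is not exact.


FCFS order (as given): [10, 3, 2, 3, 6]
Waiting times:
  Job 1: wait = 0
  Job 2: wait = 10
  Job 3: wait = 13
  Job 4: wait = 15
  Job 5: wait = 18
Sum of waiting times = 56
Average waiting time = 56/5 = 11.2

11.2


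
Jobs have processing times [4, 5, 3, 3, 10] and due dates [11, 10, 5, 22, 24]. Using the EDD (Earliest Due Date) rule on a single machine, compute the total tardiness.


Sort by due date (EDD order): [(3, 5), (5, 10), (4, 11), (3, 22), (10, 24)]
Compute completion times and tardiness:
  Job 1: p=3, d=5, C=3, tardiness=max(0,3-5)=0
  Job 2: p=5, d=10, C=8, tardiness=max(0,8-10)=0
  Job 3: p=4, d=11, C=12, tardiness=max(0,12-11)=1
  Job 4: p=3, d=22, C=15, tardiness=max(0,15-22)=0
  Job 5: p=10, d=24, C=25, tardiness=max(0,25-24)=1
Total tardiness = 2

2


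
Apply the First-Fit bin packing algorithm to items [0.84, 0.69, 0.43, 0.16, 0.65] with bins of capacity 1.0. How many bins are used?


Place items sequentially using First-Fit:
  Item 0.84 -> new Bin 1
  Item 0.69 -> new Bin 2
  Item 0.43 -> new Bin 3
  Item 0.16 -> Bin 1 (now 1.0)
  Item 0.65 -> new Bin 4
Total bins used = 4

4


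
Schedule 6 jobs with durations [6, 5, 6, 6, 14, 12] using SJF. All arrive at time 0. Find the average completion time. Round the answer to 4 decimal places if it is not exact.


SJF order (ascending): [5, 6, 6, 6, 12, 14]
Completion times:
  Job 1: burst=5, C=5
  Job 2: burst=6, C=11
  Job 3: burst=6, C=17
  Job 4: burst=6, C=23
  Job 5: burst=12, C=35
  Job 6: burst=14, C=49
Average completion = 140/6 = 23.3333

23.3333


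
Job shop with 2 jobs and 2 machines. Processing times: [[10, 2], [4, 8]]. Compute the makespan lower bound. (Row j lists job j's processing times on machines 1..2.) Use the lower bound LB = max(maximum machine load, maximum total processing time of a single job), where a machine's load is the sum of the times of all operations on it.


Machine loads:
  Machine 1: 10 + 4 = 14
  Machine 2: 2 + 8 = 10
Max machine load = 14
Job totals:
  Job 1: 12
  Job 2: 12
Max job total = 12
Lower bound = max(14, 12) = 14

14


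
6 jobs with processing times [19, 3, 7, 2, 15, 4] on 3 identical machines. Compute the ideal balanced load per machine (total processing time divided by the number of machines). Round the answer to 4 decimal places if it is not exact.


Total processing time = 19 + 3 + 7 + 2 + 15 + 4 = 50
Number of machines = 3
Ideal balanced load = 50 / 3 = 16.6667

16.6667


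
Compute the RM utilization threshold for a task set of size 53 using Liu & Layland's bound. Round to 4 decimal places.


Compute 2^(1/53) = 1.0131641430
Subtract 1: 1.0131641430 - 1 = 0.0131641430
Multiply by n: 53 * 0.0131641430 = 0.6976995790
Round to 4 dp: 0.6977

0.6977


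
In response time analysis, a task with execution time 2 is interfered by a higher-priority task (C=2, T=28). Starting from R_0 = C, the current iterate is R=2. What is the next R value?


R_next = C + ceil(R_prev / T_hp) * C_hp
ceil(2 / 28) = ceil(0.0714) = 1
Interference = 1 * 2 = 2
R_next = 2 + 2 = 4

4


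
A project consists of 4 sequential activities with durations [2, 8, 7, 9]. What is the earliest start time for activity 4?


Activity 4 starts after activities 1 through 3 complete.
Predecessor durations: [2, 8, 7]
ES = 2 + 8 + 7 = 17

17


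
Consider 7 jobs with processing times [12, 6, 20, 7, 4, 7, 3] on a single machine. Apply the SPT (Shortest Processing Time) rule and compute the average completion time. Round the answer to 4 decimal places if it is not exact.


Sort jobs by processing time (SPT order): [3, 4, 6, 7, 7, 12, 20]
Compute completion times sequentially:
  Job 1: processing = 3, completes at 3
  Job 2: processing = 4, completes at 7
  Job 3: processing = 6, completes at 13
  Job 4: processing = 7, completes at 20
  Job 5: processing = 7, completes at 27
  Job 6: processing = 12, completes at 39
  Job 7: processing = 20, completes at 59
Sum of completion times = 168
Average completion time = 168/7 = 24.0

24.0


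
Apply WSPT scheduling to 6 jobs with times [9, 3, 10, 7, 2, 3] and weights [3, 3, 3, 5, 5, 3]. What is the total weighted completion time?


Compute p/w ratios and sort ascending (WSPT): [(2, 5), (3, 3), (3, 3), (7, 5), (9, 3), (10, 3)]
Compute weighted completion times:
  Job (p=2,w=5): C=2, w*C=5*2=10
  Job (p=3,w=3): C=5, w*C=3*5=15
  Job (p=3,w=3): C=8, w*C=3*8=24
  Job (p=7,w=5): C=15, w*C=5*15=75
  Job (p=9,w=3): C=24, w*C=3*24=72
  Job (p=10,w=3): C=34, w*C=3*34=102
Total weighted completion time = 298

298


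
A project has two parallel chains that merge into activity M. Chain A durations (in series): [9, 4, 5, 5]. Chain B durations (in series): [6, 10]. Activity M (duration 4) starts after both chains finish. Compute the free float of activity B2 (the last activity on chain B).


ES(B2) = sum of predecessors on chain B = 6
EF(B2) = ES + duration = 6 + 10 = 16
Successor of B2 is M. ES(M) = max(sum(A), sum(B)) = max(23, 16) = 23
Free float = ES(successor) - EF(current) = 23 - 16 = 7

7


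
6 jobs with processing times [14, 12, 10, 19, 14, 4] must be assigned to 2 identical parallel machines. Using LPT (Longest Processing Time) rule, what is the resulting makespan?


Sort jobs in decreasing order (LPT): [19, 14, 14, 12, 10, 4]
Assign each job to the least loaded machine:
  Machine 1: jobs [19, 12, 4], load = 35
  Machine 2: jobs [14, 14, 10], load = 38
Makespan = max load = 38

38


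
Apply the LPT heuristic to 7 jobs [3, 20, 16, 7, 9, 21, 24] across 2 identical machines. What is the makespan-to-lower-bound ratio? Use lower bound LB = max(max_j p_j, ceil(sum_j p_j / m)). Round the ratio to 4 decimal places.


LPT order: [24, 21, 20, 16, 9, 7, 3]
Machine loads after assignment: [49, 51]
LPT makespan = 51
Lower bound = max(max_job, ceil(total/2)) = max(24, 50) = 50
Ratio = 51 / 50 = 1.02

1.02


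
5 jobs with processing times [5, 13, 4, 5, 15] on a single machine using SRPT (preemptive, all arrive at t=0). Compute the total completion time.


Since all jobs arrive at t=0, SRPT equals SPT ordering.
SPT order: [4, 5, 5, 13, 15]
Completion times:
  Job 1: p=4, C=4
  Job 2: p=5, C=9
  Job 3: p=5, C=14
  Job 4: p=13, C=27
  Job 5: p=15, C=42
Total completion time = 4 + 9 + 14 + 27 + 42 = 96

96
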